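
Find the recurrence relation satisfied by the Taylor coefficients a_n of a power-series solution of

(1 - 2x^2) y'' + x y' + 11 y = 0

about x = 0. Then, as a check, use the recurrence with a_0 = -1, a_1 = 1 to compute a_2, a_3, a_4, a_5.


Substitute y = sum_n a_n x^n.
(1 - 2 x^2) y'' contributes (n+2)(n+1) a_{n+2} - 2 n(n-1) a_n at x^n.
x y'(x) contributes n a_n at x^n.
11 y(x) contributes 11 a_n at x^n.
Matching x^n: (n+2)(n+1) a_{n+2} + (-2 n(n-1) + n + 11) a_n = 0.
Thus a_{n+2} = (2 n(n-1) - n - 11) / ((n+1)(n+2)) * a_n.

Check with a_0 = -1, a_1 = 1 (apply the recurrence for n = 0, 1, 2, 3): a_0 = -1, a_1 = 1, a_2 = 11/2, a_3 = -2, a_4 = -33/8, a_5 = 1/5.

a_(n+2) = (2 n(n-1) - n - 11) / ((n+1)(n+2)) * a_n; check: a_0 = -1, a_1 = 1, a_2 = 11/2, a_3 = -2, a_4 = -33/8, a_5 = 1/5


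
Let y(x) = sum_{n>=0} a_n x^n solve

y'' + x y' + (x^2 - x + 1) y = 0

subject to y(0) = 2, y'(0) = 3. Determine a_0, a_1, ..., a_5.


Ansatz: y(x) = sum_{n>=0} a_n x^n, so y'(x) = sum_{n>=1} n a_n x^(n-1) and y''(x) = sum_{n>=2} n(n-1) a_n x^(n-2).
Substitute into P(x) y'' + Q(x) y' + R(x) y = 0 with P(x) = 1, Q(x) = x, R(x) = x^2 - x + 1, and match powers of x.
Initial conditions: a_0 = 2, a_1 = 3.
Setting the coefficient of each power of x to zero and solving order by order (substituting the coefficients already found):
  x^0: 2 a_2 + a_0 = 0  ->  2 a_2 = -a_0 = -2  ->  a_2 = -1
  x^1: 6 a_3 + 2 a_1 - a_0 = 0  ->  6 a_3 = -2 a_1 + a_0 = -4  ->  a_3 = -2/3
  x^2: 12 a_4 + 3 a_2 - a_1 + a_0 = 0  ->  12 a_4 = -3 a_2 + a_1 - a_0 = 4  ->  a_4 = 1/3
  x^3: 20 a_5 + 4 a_3 - a_2 + a_1 = 0  ->  20 a_5 = -4 a_3 + a_2 - a_1 = -4/3  ->  a_5 = -1/15
Truncated series: y(x) = 2 + 3 x - x^2 - (2/3) x^3 + (1/3) x^4 - (1/15) x^5 + O(x^6).

a_0 = 2; a_1 = 3; a_2 = -1; a_3 = -2/3; a_4 = 1/3; a_5 = -1/15


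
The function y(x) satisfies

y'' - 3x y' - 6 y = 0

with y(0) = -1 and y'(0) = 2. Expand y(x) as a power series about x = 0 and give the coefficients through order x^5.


Ansatz: y(x) = sum_{n>=0} a_n x^n, so y'(x) = sum_{n>=1} n a_n x^(n-1) and y''(x) = sum_{n>=2} n(n-1) a_n x^(n-2).
Substitute into P(x) y'' + Q(x) y' + R(x) y = 0 with P(x) = 1, Q(x) = -3x, R(x) = -6, and match powers of x.
Initial conditions: a_0 = -1, a_1 = 2.
Setting the coefficient of each power of x to zero and solving order by order (substituting the coefficients already found):
  x^0: 2 a_2 - 6 a_0 = 0  ->  2 a_2 = 6 a_0 = -6  ->  a_2 = -3
  x^1: 6 a_3 - 9 a_1 = 0  ->  6 a_3 = 9 a_1 = 18  ->  a_3 = 3
  x^2: 12 a_4 - 12 a_2 = 0  ->  12 a_4 = 12 a_2 = -36  ->  a_4 = -3
  x^3: 20 a_5 - 15 a_3 = 0  ->  20 a_5 = 15 a_3 = 45  ->  a_5 = 9/4
Truncated series: y(x) = -1 + 2 x - 3 x^2 + 3 x^3 - 3 x^4 + (9/4) x^5 + O(x^6).

a_0 = -1; a_1 = 2; a_2 = -3; a_3 = 3; a_4 = -3; a_5 = 9/4


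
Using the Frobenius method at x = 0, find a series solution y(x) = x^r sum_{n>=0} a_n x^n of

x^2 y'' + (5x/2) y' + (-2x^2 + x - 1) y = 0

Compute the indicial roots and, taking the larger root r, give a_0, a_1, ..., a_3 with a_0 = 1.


Write in Frobenius form y'' + (p(x)/x) y' + (q(x)/x^2) y = 0:
  p(x) = 5/2,  q(x) = -2x^2 + x - 1.
Indicial equation: r(r-1) + (5/2) r + (-1) = 0 -> roots r_1 = 1/2, r_2 = -2.
Take r = r_1 = 1/2. Let y(x) = x^r sum_{n>=0} a_n x^n with a_0 = 1.
Substitute y = x^r sum a_n x^n and match x^{r+n}. The recurrence is
  D(n) a_n + 1 a_{n-1} - 2 a_{n-2} = 0,  where D(n) = (r+n)(r+n-1) + (5/2)(r+n) + (-1).
  a_n = [-1 a_{n-1} + 2 a_{n-2}] / D(n).
Since the indicial polynomial factors as (r - r_1)(r - r_2), D(n) = (r_1 + n - r_1)(r_1 + n - r_2) = n(n + 5/2).
Evaluating step by step (a_0 = 1):
  n = 1: D(1) = 1(1 + 5/2) = 7/2; numerator = -1(1) = -1; a_1 = (-1)/(7/2) = -2/7
  n = 2: D(2) = 2(2 + 5/2) = 9; numerator = -1(-2/7) + 2(1) = 16/7; a_2 = (16/7)/(9) = 16/63
  n = 3: D(3) = 3(3 + 5/2) = 33/2; numerator = -1(16/63) + 2(-2/7) = -52/63; a_3 = (-52/63)/(33/2) = -104/2079

r = 1/2; a_0 = 1; a_1 = -2/7; a_2 = 16/63; a_3 = -104/2079


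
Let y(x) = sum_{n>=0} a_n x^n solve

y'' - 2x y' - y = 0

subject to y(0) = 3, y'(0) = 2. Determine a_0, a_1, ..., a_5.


Ansatz: y(x) = sum_{n>=0} a_n x^n, so y'(x) = sum_{n>=1} n a_n x^(n-1) and y''(x) = sum_{n>=2} n(n-1) a_n x^(n-2).
Substitute into P(x) y'' + Q(x) y' + R(x) y = 0 with P(x) = 1, Q(x) = -2x, R(x) = -1, and match powers of x.
Initial conditions: a_0 = 3, a_1 = 2.
Setting the coefficient of each power of x to zero and solving order by order (substituting the coefficients already found):
  x^0: 2 a_2 - a_0 = 0  ->  2 a_2 = a_0 = 3  ->  a_2 = 3/2
  x^1: 6 a_3 - 3 a_1 = 0  ->  6 a_3 = 3 a_1 = 6  ->  a_3 = 1
  x^2: 12 a_4 - 5 a_2 = 0  ->  12 a_4 = 5 a_2 = 15/2  ->  a_4 = 5/8
  x^3: 20 a_5 - 7 a_3 = 0  ->  20 a_5 = 7 a_3 = 7  ->  a_5 = 7/20
Truncated series: y(x) = 3 + 2 x + (3/2) x^2 + x^3 + (5/8) x^4 + (7/20) x^5 + O(x^6).

a_0 = 3; a_1 = 2; a_2 = 3/2; a_3 = 1; a_4 = 5/8; a_5 = 7/20


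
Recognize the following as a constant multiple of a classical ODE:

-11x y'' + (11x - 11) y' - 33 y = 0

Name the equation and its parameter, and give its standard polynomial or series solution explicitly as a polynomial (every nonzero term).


All three coefficients share the factor -11; dividing through by -11 gives  x y'' + (1 - x) y' + 3 y = 0.
This matches the Laguerre equation x y'' + (1 - x) y' + n y = 0 with n = 3; the polynomial solution is L_3(x).
With y = sum_k a_k x^k, matching x^k gives (k+1)k a_{k+1} + (k+1) a_{k+1} - k a_k + n a_k = 0, i.e. (k+1)^2 a_{k+1} = (k - n) a_k = (k - 3) a_k. The right side vanishes at k = 3, so the series terminates at degree 3.
Standard normalization L_n(0) = 1 gives a_0 = 1. Work upward with a_{k+1} = (k - 3) a_k / (k+1)^2:
  a_1 = (0 - 3)(1) / 1^2 = -3/1 = -3
  a_2 = (1 - 3)(-3) / 2^2 = 6/4 = 3/2
  a_3 = (2 - 3)(3/2) / 3^2 = (-3/2)/9 = -1/6
Hence L_3(x) = -x^3/6 + 3 x^2/2 - 3 x + 1.

L_3(x); series = -x^3/6 + 3 x^2/2 - 3 x + 1


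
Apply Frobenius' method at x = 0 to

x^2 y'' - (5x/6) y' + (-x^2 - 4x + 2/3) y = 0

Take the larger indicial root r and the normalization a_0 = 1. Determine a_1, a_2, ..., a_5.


Write in Frobenius form y'' + (p(x)/x) y' + (q(x)/x^2) y = 0:
  p(x) = -5/6,  q(x) = -x^2 - 4x + 2/3.
Indicial equation: r(r-1) + (-5/6) r + (2/3) = 0 -> roots r_1 = 4/3, r_2 = 1/2.
Take r = r_1 = 4/3. Let y(x) = x^r sum_{n>=0} a_n x^n with a_0 = 1.
Substitute y = x^r sum a_n x^n and match x^{r+n}. The recurrence is
  D(n) a_n - 4 a_{n-1} - 1 a_{n-2} = 0,  where D(n) = (r+n)(r+n-1) + (-5/6)(r+n) + (2/3).
  a_n = [4 a_{n-1} + 1 a_{n-2}] / D(n).
Since the indicial polynomial factors as (r - r_1)(r - r_2), D(n) = (r_1 + n - r_1)(r_1 + n - r_2) = n(n + 5/6).
Evaluating step by step (a_0 = 1):
  n = 1: D(1) = 1(1 + 5/6) = 11/6; numerator = 4(1) = 4; a_1 = (4)/(11/6) = 24/11
  n = 2: D(2) = 2(2 + 5/6) = 17/3; numerator = 4(24/11) + 1(1) = 107/11; a_2 = (107/11)/(17/3) = 321/187
  n = 3: D(3) = 3(3 + 5/6) = 23/2; numerator = 4(321/187) + 1(24/11) = 1692/187; a_3 = (1692/187)/(23/2) = 3384/4301
  n = 4: D(4) = 4(4 + 5/6) = 58/3; numerator = 4(3384/4301) + 1(321/187) = 20919/4301; a_4 = (20919/4301)/(58/3) = 62757/249458
  n = 5: D(5) = 5(5 + 5/6) = 175/6; numerator = 4(62757/249458) + 1(3384/4301) = 223650/124729; a_5 = (223650/124729)/(175/6) = 7668/124729

r = 4/3; a_0 = 1; a_1 = 24/11; a_2 = 321/187; a_3 = 3384/4301; a_4 = 62757/249458; a_5 = 7668/124729


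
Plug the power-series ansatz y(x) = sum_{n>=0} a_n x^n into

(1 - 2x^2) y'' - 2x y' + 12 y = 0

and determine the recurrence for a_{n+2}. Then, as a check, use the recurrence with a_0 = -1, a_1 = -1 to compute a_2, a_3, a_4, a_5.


Substitute y = sum_n a_n x^n.
(1 - 2 x^2) y'' contributes (n+2)(n+1) a_{n+2} - 2 n(n-1) a_n at x^n.
-2 x y'(x) contributes -2 n a_n at x^n.
12 y(x) contributes 12 a_n at x^n.
Matching x^n: (n+2)(n+1) a_{n+2} + (-2 n(n-1) - 2 n + 12) a_n = 0.
Thus a_{n+2} = (2 n(n-1) + 2 n - 12) / ((n+1)(n+2)) * a_n.

Check with a_0 = -1, a_1 = -1 (apply the recurrence for n = 0, 1, 2, 3): a_0 = -1, a_1 = -1, a_2 = 6, a_3 = 5/3, a_4 = -2, a_5 = 1/2.

a_(n+2) = (2 n(n-1) + 2 n - 12) / ((n+1)(n+2)) * a_n; check: a_0 = -1, a_1 = -1, a_2 = 6, a_3 = 5/3, a_4 = -2, a_5 = 1/2


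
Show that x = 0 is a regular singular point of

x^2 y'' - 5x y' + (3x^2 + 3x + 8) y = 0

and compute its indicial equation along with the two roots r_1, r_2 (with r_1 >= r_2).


Divide by x^2 to reach normal form y'' + P_1(x) y' + P_2(x) y = 0 with P_1(x) = -5/x and P_2(x) = 3 + 3/x + 8/x^2.
x = 0 is a singular point because the y'-coefficient -5/x has a pole at x = 0 and the y-coefficient 3 + 3/x + 8/x^2 has a pole at x = 0.
It is a regular singular point because x P_1(x) = p(x) = -5 and x^2 P_2(x) = q(x) = 3x^2 + 3x + 8 are polynomials, hence analytic at x = 0.
p(0) = -5,  q(0) = 8.
Indicial equation: r(r-1) + p(0) r + q(0) = 0, i.e. r^2 + (p(0) - 1) r + q(0) = 0, i.e. r^2 - 6 r + 8 = 0.
Discriminant: (-6)^2 - 4(8) = 4, so r = (6 ± 2)/2.
Solving: r_1 = 4, r_2 = 2.

indicial: r^2 - 6 r + 8 = 0; roots r_1 = 4, r_2 = 2


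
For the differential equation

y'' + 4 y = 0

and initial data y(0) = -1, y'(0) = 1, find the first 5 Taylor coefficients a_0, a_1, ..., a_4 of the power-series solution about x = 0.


Ansatz: y(x) = sum_{n>=0} a_n x^n, so y'(x) = sum_{n>=1} n a_n x^(n-1) and y''(x) = sum_{n>=2} n(n-1) a_n x^(n-2).
Substitute into P(x) y'' + Q(x) y' + R(x) y = 0 with P(x) = 1, Q(x) = 0, R(x) = 4, and match powers of x.
Initial conditions: a_0 = -1, a_1 = 1.
Setting the coefficient of each power of x to zero and solving order by order (substituting the coefficients already found):
  x^0: 2 a_2 + 4 a_0 = 0  ->  2 a_2 = -4 a_0 = 4  ->  a_2 = 2
  x^1: 6 a_3 + 4 a_1 = 0  ->  6 a_3 = -4 a_1 = -4  ->  a_3 = -2/3
  x^2: 12 a_4 + 4 a_2 = 0  ->  12 a_4 = -4 a_2 = -8  ->  a_4 = -2/3
Truncated series: y(x) = -1 + x + 2 x^2 - (2/3) x^3 - (2/3) x^4 + O(x^5).

a_0 = -1; a_1 = 1; a_2 = 2; a_3 = -2/3; a_4 = -2/3


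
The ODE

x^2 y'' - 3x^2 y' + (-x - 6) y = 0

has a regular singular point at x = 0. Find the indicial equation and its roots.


Divide by x^2 to reach normal form y'' + P_1(x) y' + P_2(x) y = 0 with P_1(x) = -3 and P_2(x) = -1/x - 6/x^2.
x = 0 is a singular point because the y-coefficient -1/x - 6/x^2 has a pole at x = 0.
It is a regular singular point because x P_1(x) = p(x) = -3x and x^2 P_2(x) = q(x) = -x - 6 are polynomials, hence analytic at x = 0.
p(0) = 0,  q(0) = -6.
Indicial equation: r(r-1) + p(0) r + q(0) = 0, i.e. r^2 + (p(0) - 1) r + q(0) = 0, i.e. r^2 - 1 r - 6 = 0.
Discriminant: (-1)^2 - 4(-6) = 25, so r = (1 ± 5)/2.
Solving: r_1 = 3, r_2 = -2.

indicial: r^2 - 1 r - 6 = 0; roots r_1 = 3, r_2 = -2


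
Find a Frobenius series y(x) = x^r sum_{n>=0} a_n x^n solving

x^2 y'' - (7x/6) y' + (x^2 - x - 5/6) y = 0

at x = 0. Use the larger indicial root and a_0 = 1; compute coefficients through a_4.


Write in Frobenius form y'' + (p(x)/x) y' + (q(x)/x^2) y = 0:
  p(x) = -7/6,  q(x) = x^2 - x - 5/6.
Indicial equation: r(r-1) + (-7/6) r + (-5/6) = 0 -> roots r_1 = 5/2, r_2 = -1/3.
Take r = r_1 = 5/2. Let y(x) = x^r sum_{n>=0} a_n x^n with a_0 = 1.
Substitute y = x^r sum a_n x^n and match x^{r+n}. The recurrence is
  D(n) a_n - 1 a_{n-1} + 1 a_{n-2} = 0,  where D(n) = (r+n)(r+n-1) + (-7/6)(r+n) + (-5/6).
  a_n = [1 a_{n-1} - 1 a_{n-2}] / D(n).
Since the indicial polynomial factors as (r - r_1)(r - r_2), D(n) = (r_1 + n - r_1)(r_1 + n - r_2) = n(n + 17/6).
Evaluating step by step (a_0 = 1):
  n = 1: D(1) = 1(1 + 17/6) = 23/6; numerator = 1(1) = 1; a_1 = (1)/(23/6) = 6/23
  n = 2: D(2) = 2(2 + 17/6) = 29/3; numerator = 1(6/23) - 1(1) = -17/23; a_2 = (-17/23)/(29/3) = -51/667
  n = 3: D(3) = 3(3 + 17/6) = 35/2; numerator = 1(-51/667) - 1(6/23) = -225/667; a_3 = (-225/667)/(35/2) = -90/4669
  n = 4: D(4) = 4(4 + 17/6) = 82/3; numerator = 1(-90/4669) - 1(-51/667) = 267/4669; a_4 = (267/4669)/(82/3) = 801/382858

r = 5/2; a_0 = 1; a_1 = 6/23; a_2 = -51/667; a_3 = -90/4669; a_4 = 801/382858


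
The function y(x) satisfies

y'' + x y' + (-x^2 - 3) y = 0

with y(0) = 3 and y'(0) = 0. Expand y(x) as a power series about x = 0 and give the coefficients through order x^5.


Ansatz: y(x) = sum_{n>=0} a_n x^n, so y'(x) = sum_{n>=1} n a_n x^(n-1) and y''(x) = sum_{n>=2} n(n-1) a_n x^(n-2).
Substitute into P(x) y'' + Q(x) y' + R(x) y = 0 with P(x) = 1, Q(x) = x, R(x) = -x^2 - 3, and match powers of x.
Initial conditions: a_0 = 3, a_1 = 0.
Setting the coefficient of each power of x to zero and solving order by order (substituting the coefficients already found):
  x^0: 2 a_2 - 3 a_0 = 0  ->  2 a_2 = 3 a_0 = 9  ->  a_2 = 9/2
  x^1: 6 a_3 - 2 a_1 = 0  ->  6 a_3 = 2 a_1 = 0  ->  a_3 = 0
  x^2: 12 a_4 - a_2 - a_0 = 0  ->  12 a_4 = a_2 + a_0 = 15/2  ->  a_4 = 5/8
  x^3: 20 a_5 - a_1 = 0  ->  20 a_5 = a_1 = 0  ->  a_5 = 0
Truncated series: y(x) = 3 + (9/2) x^2 + (5/8) x^4 + O(x^6).

a_0 = 3; a_1 = 0; a_2 = 9/2; a_3 = 0; a_4 = 5/8; a_5 = 0


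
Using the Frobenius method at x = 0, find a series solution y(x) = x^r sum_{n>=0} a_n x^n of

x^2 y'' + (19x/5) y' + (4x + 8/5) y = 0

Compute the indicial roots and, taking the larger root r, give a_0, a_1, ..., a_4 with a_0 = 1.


Write in Frobenius form y'' + (p(x)/x) y' + (q(x)/x^2) y = 0:
  p(x) = 19/5,  q(x) = 4x + 8/5.
Indicial equation: r(r-1) + (19/5) r + (8/5) = 0 -> roots r_1 = -4/5, r_2 = -2.
Take r = r_1 = -4/5. Let y(x) = x^r sum_{n>=0} a_n x^n with a_0 = 1.
Substitute y = x^r sum a_n x^n and match x^{r+n}. The recurrence is
  D(n) a_n + 4 a_{n-1} = 0,  where D(n) = (r+n)(r+n-1) + (19/5)(r+n) + (8/5).
  a_n = -4 / D(n) * a_{n-1}.
Since the indicial polynomial factors as (r - r_1)(r - r_2), D(n) = (r_1 + n - r_1)(r_1 + n - r_2) = n(n + 6/5).
Evaluating step by step (a_0 = 1):
  n = 1: D(1) = 1(1 + 6/5) = 11/5; numerator = -4(1) = -4; a_1 = (-4)/(11/5) = -20/11
  n = 2: D(2) = 2(2 + 6/5) = 32/5; numerator = -4(-20/11) = 80/11; a_2 = (80/11)/(32/5) = 25/22
  n = 3: D(3) = 3(3 + 6/5) = 63/5; numerator = -4(25/22) = -50/11; a_3 = (-50/11)/(63/5) = -250/693
  n = 4: D(4) = 4(4 + 6/5) = 104/5; numerator = -4(-250/693) = 1000/693; a_4 = (1000/693)/(104/5) = 625/9009

r = -4/5; a_0 = 1; a_1 = -20/11; a_2 = 25/22; a_3 = -250/693; a_4 = 625/9009


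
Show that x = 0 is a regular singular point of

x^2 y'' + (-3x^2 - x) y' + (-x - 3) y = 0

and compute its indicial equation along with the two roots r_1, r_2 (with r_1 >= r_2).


Divide by x^2 to reach normal form y'' + P_1(x) y' + P_2(x) y = 0 with P_1(x) = -3 - 1/x and P_2(x) = -1/x - 3/x^2.
x = 0 is a singular point because the y'-coefficient -3 - 1/x has a pole at x = 0 and the y-coefficient -1/x - 3/x^2 has a pole at x = 0.
It is a regular singular point because x P_1(x) = p(x) = -3x - 1 and x^2 P_2(x) = q(x) = -x - 3 are polynomials, hence analytic at x = 0.
p(0) = -1,  q(0) = -3.
Indicial equation: r(r-1) + p(0) r + q(0) = 0, i.e. r^2 + (p(0) - 1) r + q(0) = 0, i.e. r^2 - 2 r - 3 = 0.
Discriminant: (-2)^2 - 4(-3) = 16, so r = (2 ± 4)/2.
Solving: r_1 = 3, r_2 = -1.

indicial: r^2 - 2 r - 3 = 0; roots r_1 = 3, r_2 = -1


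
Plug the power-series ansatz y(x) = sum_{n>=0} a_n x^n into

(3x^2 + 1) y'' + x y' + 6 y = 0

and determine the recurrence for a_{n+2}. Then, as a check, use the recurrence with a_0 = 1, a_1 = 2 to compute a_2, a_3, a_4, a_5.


Substitute y = sum_n a_n x^n.
(1 + 3 x^2) y'' contributes (n+2)(n+1) a_{n+2} + 3 n(n-1) a_n at x^n.
x y'(x) contributes n a_n at x^n.
6 y(x) contributes 6 a_n at x^n.
Matching x^n: (n+2)(n+1) a_{n+2} + (3 n(n-1) + n + 6) a_n = 0.
Thus a_{n+2} = (-3 n(n-1) - n - 6) / ((n+1)(n+2)) * a_n.

Check with a_0 = 1, a_1 = 2 (apply the recurrence for n = 0, 1, 2, 3): a_0 = 1, a_1 = 2, a_2 = -3, a_3 = -7/3, a_4 = 7/2, a_5 = 63/20.

a_(n+2) = (-3 n(n-1) - n - 6) / ((n+1)(n+2)) * a_n; check: a_0 = 1, a_1 = 2, a_2 = -3, a_3 = -7/3, a_4 = 7/2, a_5 = 63/20


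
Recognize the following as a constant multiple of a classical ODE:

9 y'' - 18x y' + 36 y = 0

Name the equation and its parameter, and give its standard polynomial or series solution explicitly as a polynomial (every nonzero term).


All three coefficients share the factor 9; dividing through by 9 gives  y'' - 2x y' + 4 y = 0.
This matches the Hermite equation y'' - 2x y' + 2n y = 0 with 2n = 4, so n = 2; the polynomial solution is H_2(x).
With y = sum_k a_k x^k, matching x^k gives (k+2)(k+1) a_{k+2} = 2(k - n) a_k = 2(k - 2) a_k. The right side vanishes at k = 2, so the series with the parity of 2 terminates at degree 2.
Standard normalization: leading coefficient of H_n is 2^n, so a_2 = 2^2 = 4. Work downward with a_k = (k+1)(k+2) a_{k+2} / (2(k - n)):
  a_0 = (1)(2)(4) / (2(0 - 2)) = 8/(-4) = -2
Hence H_2(x) = 4 x^2 - 2.

H_2(x); series = 4 x^2 - 2


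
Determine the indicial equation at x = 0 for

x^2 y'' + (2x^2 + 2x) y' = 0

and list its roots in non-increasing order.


Divide by x^2 to reach normal form y'' + P_1(x) y' + P_2(x) y = 0 with P_1(x) = 2 + 2/x and P_2(x) = 0.
x = 0 is a singular point because the y'-coefficient 2 + 2/x has a pole at x = 0.
It is a regular singular point because x P_1(x) = p(x) = 2x + 2 and x^2 P_2(x) = q(x) = 0 are polynomials, hence analytic at x = 0.
p(0) = 2,  q(0) = 0.
Indicial equation: r(r-1) + p(0) r + q(0) = 0, i.e. r^2 + (p(0) - 1) r + q(0) = 0, i.e. r^2 + 1 r = 0.
Discriminant: (1)^2 - 4(0) = 1, so r = (-1 ± 1)/2.
Solving: r_1 = 0, r_2 = -1.

indicial: r^2 + 1 r = 0; roots r_1 = 0, r_2 = -1


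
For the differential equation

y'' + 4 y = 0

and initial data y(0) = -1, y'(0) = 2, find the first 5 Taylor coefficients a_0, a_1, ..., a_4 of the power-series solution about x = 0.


Ansatz: y(x) = sum_{n>=0} a_n x^n, so y'(x) = sum_{n>=1} n a_n x^(n-1) and y''(x) = sum_{n>=2} n(n-1) a_n x^(n-2).
Substitute into P(x) y'' + Q(x) y' + R(x) y = 0 with P(x) = 1, Q(x) = 0, R(x) = 4, and match powers of x.
Initial conditions: a_0 = -1, a_1 = 2.
Setting the coefficient of each power of x to zero and solving order by order (substituting the coefficients already found):
  x^0: 2 a_2 + 4 a_0 = 0  ->  2 a_2 = -4 a_0 = 4  ->  a_2 = 2
  x^1: 6 a_3 + 4 a_1 = 0  ->  6 a_3 = -4 a_1 = -8  ->  a_3 = -4/3
  x^2: 12 a_4 + 4 a_2 = 0  ->  12 a_4 = -4 a_2 = -8  ->  a_4 = -2/3
Truncated series: y(x) = -1 + 2 x + 2 x^2 - (4/3) x^3 - (2/3) x^4 + O(x^5).

a_0 = -1; a_1 = 2; a_2 = 2; a_3 = -4/3; a_4 = -2/3


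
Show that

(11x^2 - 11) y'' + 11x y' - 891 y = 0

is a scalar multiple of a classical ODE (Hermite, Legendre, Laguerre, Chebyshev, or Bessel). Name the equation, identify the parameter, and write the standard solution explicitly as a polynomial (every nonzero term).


All three coefficients share the factor -11; dividing through by -11 gives  (1 - x^2) y'' - x y' + 81 y = 0.
This matches the Chebyshev equation (1 - x^2) y'' - x y' + n^2 y = 0 (note the -x y' term, not -2x y') with n^2 = 81, so n = 9; the polynomial solution is T_9(x).
With y = sum_k a_k x^k, matching x^k gives (k+2)(k+1) a_{k+2} = (k^2 - n^2) a_k = (k - 9)(k + 9) a_k. The right side vanishes at k = 9, so the series with the parity of 9 terminates at degree 9.
Standard normalization: leading coefficient of T_n is 2^(n-1), so a_9 = 2^8 = 256. Work downward with a_k = (k+1)(k+2) a_{k+2} / ((k - 9)(k + 9)):
  a_7 = (8)(9)(256) / ((7 - 9)(7 + 9)) = 18432/(-32) = -576
  a_5 = (6)(7)(-576) / ((5 - 9)(5 + 9)) = -24192/(-56) = 432
  a_3 = (4)(5)(432) / ((3 - 9)(3 + 9)) = 8640/(-72) = -120
  a_1 = (2)(3)(-120) / ((1 - 9)(1 + 9)) = -720/(-80) = 9
Hence T_9(x) = 256 x^9 - 576 x^7 + 432 x^5 - 120 x^3 + 9 x.

T_9(x); series = 256 x^9 - 576 x^7 + 432 x^5 - 120 x^3 + 9 x


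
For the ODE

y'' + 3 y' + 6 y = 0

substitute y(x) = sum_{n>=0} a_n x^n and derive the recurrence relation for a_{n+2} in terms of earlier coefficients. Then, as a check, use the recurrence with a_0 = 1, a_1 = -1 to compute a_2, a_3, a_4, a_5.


Substitute y = sum_n a_n x^n.
y''(x) has coefficient (n+2)(n+1) a_{n+2} at x^n;
3 y'(x) has coefficient 3 (n+1) a_{n+1} at x^n;
6 y(x) has coefficient 6 a_n at x^n.
Matching x^n: (n+2)(n+1) a_{n+2} + 3 (n+1) a_{n+1} + 6 a_n = 0.
Thus a_{n+2} = [-3 (n+1) a_{n+1} - 6 a_n] / ((n+1)(n+2)).

Check with a_0 = 1, a_1 = -1 (apply the recurrence for n = 0, 1, 2, 3): a_0 = 1, a_1 = -1, a_2 = -3/2, a_3 = 5/2, a_4 = -9/8, a_5 = -3/40.

a_(n+2) = [-3 (n+1) a_(n+1) - 6 a_n] / ((n+1)(n+2)); check: a_0 = 1, a_1 = -1, a_2 = -3/2, a_3 = 5/2, a_4 = -9/8, a_5 = -3/40


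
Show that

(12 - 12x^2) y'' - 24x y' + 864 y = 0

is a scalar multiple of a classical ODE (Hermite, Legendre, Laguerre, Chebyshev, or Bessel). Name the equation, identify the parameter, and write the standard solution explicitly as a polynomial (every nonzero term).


All three coefficients share the factor 12; dividing through by 12 gives  (1 - x^2) y'' - 2x y' + 72 y = 0.
This matches the Legendre equation (1 - x^2) y'' - 2x y' + n(n+1) y = 0 (note the -2x y' term) with n(n+1) = 72, so n = 8; the polynomial solution is P_8(x).
With y = sum_k a_k x^k, matching x^k gives (k+2)(k+1) a_{k+2} = [k(k+1) - n(n+1)] a_k = (k - 8)(k + 9) a_k. The right side vanishes at k = 8, so the series with the parity of 8 terminates at degree 8.
Standard normalization (P_n(1) = 1): leading coefficient (2n)!/(2^n (n!)^2) = 20922789888000/(256*1625702400) = 6435/128, so a_8 = 6435/128. Work downward with a_k = (k+1)(k+2) a_{k+2} / ((k - 8)(k + 9)):
  a_6 = (7)(8)(6435/128) / ((6 - 8)(6 + 9)) = (45045/16)/(-30) = -3003/32
  a_4 = (5)(6)(-3003/32) / ((4 - 8)(4 + 9)) = (-45045/16)/(-52) = 3465/64
  a_2 = (3)(4)(3465/64) / ((2 - 8)(2 + 9)) = (10395/16)/(-66) = -315/32
  a_0 = (1)(2)(-315/32) / ((0 - 8)(0 + 9)) = (-315/16)/(-72) = 35/128
Hence P_8(x) = 6435 x^8/128 - 3003 x^6/32 + 3465 x^4/64 - 315 x^2/32 + 35/128.

P_8(x); series = 6435 x^8/128 - 3003 x^6/32 + 3465 x^4/64 - 315 x^2/32 + 35/128


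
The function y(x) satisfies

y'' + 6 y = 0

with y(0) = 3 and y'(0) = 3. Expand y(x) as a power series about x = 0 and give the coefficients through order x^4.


Ansatz: y(x) = sum_{n>=0} a_n x^n, so y'(x) = sum_{n>=1} n a_n x^(n-1) and y''(x) = sum_{n>=2} n(n-1) a_n x^(n-2).
Substitute into P(x) y'' + Q(x) y' + R(x) y = 0 with P(x) = 1, Q(x) = 0, R(x) = 6, and match powers of x.
Initial conditions: a_0 = 3, a_1 = 3.
Setting the coefficient of each power of x to zero and solving order by order (substituting the coefficients already found):
  x^0: 2 a_2 + 6 a_0 = 0  ->  2 a_2 = -6 a_0 = -18  ->  a_2 = -9
  x^1: 6 a_3 + 6 a_1 = 0  ->  6 a_3 = -6 a_1 = -18  ->  a_3 = -3
  x^2: 12 a_4 + 6 a_2 = 0  ->  12 a_4 = -6 a_2 = 54  ->  a_4 = 9/2
Truncated series: y(x) = 3 + 3 x - 9 x^2 - 3 x^3 + (9/2) x^4 + O(x^5).

a_0 = 3; a_1 = 3; a_2 = -9; a_3 = -3; a_4 = 9/2


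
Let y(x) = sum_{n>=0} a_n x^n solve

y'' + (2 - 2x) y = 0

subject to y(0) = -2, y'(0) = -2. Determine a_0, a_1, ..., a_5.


Ansatz: y(x) = sum_{n>=0} a_n x^n, so y'(x) = sum_{n>=1} n a_n x^(n-1) and y''(x) = sum_{n>=2} n(n-1) a_n x^(n-2).
Substitute into P(x) y'' + Q(x) y' + R(x) y = 0 with P(x) = 1, Q(x) = 0, R(x) = 2 - 2x, and match powers of x.
Initial conditions: a_0 = -2, a_1 = -2.
Setting the coefficient of each power of x to zero and solving order by order (substituting the coefficients already found):
  x^0: 2 a_2 + 2 a_0 = 0  ->  2 a_2 = -2 a_0 = 4  ->  a_2 = 2
  x^1: 6 a_3 + 2 a_1 - 2 a_0 = 0  ->  6 a_3 = -2 a_1 + 2 a_0 = 0  ->  a_3 = 0
  x^2: 12 a_4 + 2 a_2 - 2 a_1 = 0  ->  12 a_4 = -2 a_2 + 2 a_1 = -8  ->  a_4 = -2/3
  x^3: 20 a_5 + 2 a_3 - 2 a_2 = 0  ->  20 a_5 = -2 a_3 + 2 a_2 = 4  ->  a_5 = 1/5
Truncated series: y(x) = -2 - 2 x + 2 x^2 - (2/3) x^4 + (1/5) x^5 + O(x^6).

a_0 = -2; a_1 = -2; a_2 = 2; a_3 = 0; a_4 = -2/3; a_5 = 1/5


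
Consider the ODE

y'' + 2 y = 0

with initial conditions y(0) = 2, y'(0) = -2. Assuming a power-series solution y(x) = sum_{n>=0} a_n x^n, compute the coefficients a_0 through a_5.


Ansatz: y(x) = sum_{n>=0} a_n x^n, so y'(x) = sum_{n>=1} n a_n x^(n-1) and y''(x) = sum_{n>=2} n(n-1) a_n x^(n-2).
Substitute into P(x) y'' + Q(x) y' + R(x) y = 0 with P(x) = 1, Q(x) = 0, R(x) = 2, and match powers of x.
Initial conditions: a_0 = 2, a_1 = -2.
Setting the coefficient of each power of x to zero and solving order by order (substituting the coefficients already found):
  x^0: 2 a_2 + 2 a_0 = 0  ->  2 a_2 = -2 a_0 = -4  ->  a_2 = -2
  x^1: 6 a_3 + 2 a_1 = 0  ->  6 a_3 = -2 a_1 = 4  ->  a_3 = 2/3
  x^2: 12 a_4 + 2 a_2 = 0  ->  12 a_4 = -2 a_2 = 4  ->  a_4 = 1/3
  x^3: 20 a_5 + 2 a_3 = 0  ->  20 a_5 = -2 a_3 = -4/3  ->  a_5 = -1/15
Truncated series: y(x) = 2 - 2 x - 2 x^2 + (2/3) x^3 + (1/3) x^4 - (1/15) x^5 + O(x^6).

a_0 = 2; a_1 = -2; a_2 = -2; a_3 = 2/3; a_4 = 1/3; a_5 = -1/15


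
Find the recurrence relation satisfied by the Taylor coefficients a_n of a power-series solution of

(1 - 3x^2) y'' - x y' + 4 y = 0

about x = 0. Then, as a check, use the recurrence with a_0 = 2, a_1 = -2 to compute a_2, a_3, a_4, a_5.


Substitute y = sum_n a_n x^n.
(1 - 3 x^2) y'' contributes (n+2)(n+1) a_{n+2} - 3 n(n-1) a_n at x^n.
-x y'(x) contributes -n a_n at x^n.
4 y(x) contributes 4 a_n at x^n.
Matching x^n: (n+2)(n+1) a_{n+2} + (-3 n(n-1) - n + 4) a_n = 0.
Thus a_{n+2} = (3 n(n-1) + n - 4) / ((n+1)(n+2)) * a_n.

Check with a_0 = 2, a_1 = -2 (apply the recurrence for n = 0, 1, 2, 3): a_0 = 2, a_1 = -2, a_2 = -4, a_3 = 1, a_4 = -4/3, a_5 = 17/20.

a_(n+2) = (3 n(n-1) + n - 4) / ((n+1)(n+2)) * a_n; check: a_0 = 2, a_1 = -2, a_2 = -4, a_3 = 1, a_4 = -4/3, a_5 = 17/20


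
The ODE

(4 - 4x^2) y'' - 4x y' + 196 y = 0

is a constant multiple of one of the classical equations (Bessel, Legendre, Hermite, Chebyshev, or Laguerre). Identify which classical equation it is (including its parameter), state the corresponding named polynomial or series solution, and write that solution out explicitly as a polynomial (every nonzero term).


All three coefficients share the factor 4; dividing through by 4 gives  (1 - x^2) y'' - x y' + 49 y = 0.
This matches the Chebyshev equation (1 - x^2) y'' - x y' + n^2 y = 0 (note the -x y' term, not -2x y') with n^2 = 49, so n = 7; the polynomial solution is T_7(x).
With y = sum_k a_k x^k, matching x^k gives (k+2)(k+1) a_{k+2} = (k^2 - n^2) a_k = (k - 7)(k + 7) a_k. The right side vanishes at k = 7, so the series with the parity of 7 terminates at degree 7.
Standard normalization: leading coefficient of T_n is 2^(n-1), so a_7 = 2^6 = 64. Work downward with a_k = (k+1)(k+2) a_{k+2} / ((k - 7)(k + 7)):
  a_5 = (6)(7)(64) / ((5 - 7)(5 + 7)) = 2688/(-24) = -112
  a_3 = (4)(5)(-112) / ((3 - 7)(3 + 7)) = -2240/(-40) = 56
  a_1 = (2)(3)(56) / ((1 - 7)(1 + 7)) = 336/(-48) = -7
Hence T_7(x) = 64 x^7 - 112 x^5 + 56 x^3 - 7 x.

T_7(x); series = 64 x^7 - 112 x^5 + 56 x^3 - 7 x


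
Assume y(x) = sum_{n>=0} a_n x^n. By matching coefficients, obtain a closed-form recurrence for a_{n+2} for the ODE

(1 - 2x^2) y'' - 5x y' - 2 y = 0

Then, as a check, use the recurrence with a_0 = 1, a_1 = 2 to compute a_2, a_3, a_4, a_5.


Substitute y = sum_n a_n x^n.
(1 - 2 x^2) y'' contributes (n+2)(n+1) a_{n+2} - 2 n(n-1) a_n at x^n.
-5 x y'(x) contributes -5 n a_n at x^n.
-2 y(x) contributes -2 a_n at x^n.
Matching x^n: (n+2)(n+1) a_{n+2} + (-2 n(n-1) - 5 n - 2) a_n = 0.
Thus a_{n+2} = (2 n(n-1) + 5 n + 2) / ((n+1)(n+2)) * a_n.

Check with a_0 = 1, a_1 = 2 (apply the recurrence for n = 0, 1, 2, 3): a_0 = 1, a_1 = 2, a_2 = 1, a_3 = 7/3, a_4 = 4/3, a_5 = 203/60.

a_(n+2) = (2 n(n-1) + 5 n + 2) / ((n+1)(n+2)) * a_n; check: a_0 = 1, a_1 = 2, a_2 = 1, a_3 = 7/3, a_4 = 4/3, a_5 = 203/60


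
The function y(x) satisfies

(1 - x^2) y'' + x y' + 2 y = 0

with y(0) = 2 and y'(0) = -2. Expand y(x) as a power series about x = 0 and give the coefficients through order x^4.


Ansatz: y(x) = sum_{n>=0} a_n x^n, so y'(x) = sum_{n>=1} n a_n x^(n-1) and y''(x) = sum_{n>=2} n(n-1) a_n x^(n-2).
Substitute into P(x) y'' + Q(x) y' + R(x) y = 0 with P(x) = 1 - x^2, Q(x) = x, R(x) = 2, and match powers of x.
Initial conditions: a_0 = 2, a_1 = -2.
Setting the coefficient of each power of x to zero and solving order by order (substituting the coefficients already found):
  x^0: 2 a_2 + 2 a_0 = 0  ->  2 a_2 = -2 a_0 = -4  ->  a_2 = -2
  x^1: 6 a_3 + 3 a_1 = 0  ->  6 a_3 = -3 a_1 = 6  ->  a_3 = 1
  x^2: 12 a_4 + 2 a_2 = 0  ->  12 a_4 = -2 a_2 = 4  ->  a_4 = 1/3
Truncated series: y(x) = 2 - 2 x - 2 x^2 + x^3 + (1/3) x^4 + O(x^5).

a_0 = 2; a_1 = -2; a_2 = -2; a_3 = 1; a_4 = 1/3


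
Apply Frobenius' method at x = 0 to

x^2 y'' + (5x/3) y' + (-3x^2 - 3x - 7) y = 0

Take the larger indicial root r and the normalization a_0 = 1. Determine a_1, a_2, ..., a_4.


Write in Frobenius form y'' + (p(x)/x) y' + (q(x)/x^2) y = 0:
  p(x) = 5/3,  q(x) = -3x^2 - 3x - 7.
Indicial equation: r(r-1) + (5/3) r + (-7) = 0 -> roots r_1 = 7/3, r_2 = -3.
Take r = r_1 = 7/3. Let y(x) = x^r sum_{n>=0} a_n x^n with a_0 = 1.
Substitute y = x^r sum a_n x^n and match x^{r+n}. The recurrence is
  D(n) a_n - 3 a_{n-1} - 3 a_{n-2} = 0,  where D(n) = (r+n)(r+n-1) + (5/3)(r+n) + (-7).
  a_n = [3 a_{n-1} + 3 a_{n-2}] / D(n).
Since the indicial polynomial factors as (r - r_1)(r - r_2), D(n) = (r_1 + n - r_1)(r_1 + n - r_2) = n(n + 16/3).
Evaluating step by step (a_0 = 1):
  n = 1: D(1) = 1(1 + 16/3) = 19/3; numerator = 3(1) = 3; a_1 = (3)/(19/3) = 9/19
  n = 2: D(2) = 2(2 + 16/3) = 44/3; numerator = 3(9/19) + 3(1) = 84/19; a_2 = (84/19)/(44/3) = 63/209
  n = 3: D(3) = 3(3 + 16/3) = 25; numerator = 3(63/209) + 3(9/19) = 486/209; a_3 = (486/209)/(25) = 486/5225
  n = 4: D(4) = 4(4 + 16/3) = 112/3; numerator = 3(486/5225) + 3(63/209) = 6183/5225; a_4 = (6183/5225)/(112/3) = 18549/585200

r = 7/3; a_0 = 1; a_1 = 9/19; a_2 = 63/209; a_3 = 486/5225; a_4 = 18549/585200


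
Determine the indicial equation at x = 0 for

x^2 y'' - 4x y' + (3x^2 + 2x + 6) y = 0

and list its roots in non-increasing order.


Divide by x^2 to reach normal form y'' + P_1(x) y' + P_2(x) y = 0 with P_1(x) = -4/x and P_2(x) = 3 + 2/x + 6/x^2.
x = 0 is a singular point because the y'-coefficient -4/x has a pole at x = 0 and the y-coefficient 3 + 2/x + 6/x^2 has a pole at x = 0.
It is a regular singular point because x P_1(x) = p(x) = -4 and x^2 P_2(x) = q(x) = 3x^2 + 2x + 6 are polynomials, hence analytic at x = 0.
p(0) = -4,  q(0) = 6.
Indicial equation: r(r-1) + p(0) r + q(0) = 0, i.e. r^2 + (p(0) - 1) r + q(0) = 0, i.e. r^2 - 5 r + 6 = 0.
Discriminant: (-5)^2 - 4(6) = 1, so r = (5 ± 1)/2.
Solving: r_1 = 3, r_2 = 2.

indicial: r^2 - 5 r + 6 = 0; roots r_1 = 3, r_2 = 2


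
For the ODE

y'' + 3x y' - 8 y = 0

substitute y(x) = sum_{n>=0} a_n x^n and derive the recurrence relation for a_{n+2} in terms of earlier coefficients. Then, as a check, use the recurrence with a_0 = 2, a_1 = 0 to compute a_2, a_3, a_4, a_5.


Substitute y = sum_n a_n x^n.
y''(x) has coefficient (n+2)(n+1) a_{n+2} at x^n;
3 x y'(x) has coefficient 3 n a_n at x^n (shift);
-8 y(x) has coefficient -8 a_n at x^n.
Matching x^n: (n+2)(n+1) a_{n+2} + (3n - 8) a_n = 0.
Thus a_{n+2} = (-3n + 8) / ((n+1)(n+2)) * a_n.

Check with a_0 = 2, a_1 = 0 (apply the recurrence for n = 0, 1, 2, 3): a_0 = 2, a_1 = 0, a_2 = 8, a_3 = 0, a_4 = 4/3, a_5 = 0.

a_(n+2) = (-3n + 8) / ((n+1)(n+2)) * a_n; check: a_0 = 2, a_1 = 0, a_2 = 8, a_3 = 0, a_4 = 4/3, a_5 = 0


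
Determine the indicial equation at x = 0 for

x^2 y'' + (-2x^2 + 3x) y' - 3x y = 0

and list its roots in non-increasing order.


Divide by x^2 to reach normal form y'' + P_1(x) y' + P_2(x) y = 0 with P_1(x) = -2 + 3/x and P_2(x) = -3/x.
x = 0 is a singular point because the y'-coefficient -2 + 3/x has a pole at x = 0 and the y-coefficient -3/x has a pole at x = 0.
It is a regular singular point because x P_1(x) = p(x) = 3 - 2x and x^2 P_2(x) = q(x) = -3x are polynomials, hence analytic at x = 0.
p(0) = 3,  q(0) = 0.
Indicial equation: r(r-1) + p(0) r + q(0) = 0, i.e. r^2 + (p(0) - 1) r + q(0) = 0, i.e. r^2 + 2 r = 0.
Discriminant: (2)^2 - 4(0) = 4, so r = (-2 ± 2)/2.
Solving: r_1 = 0, r_2 = -2.

indicial: r^2 + 2 r = 0; roots r_1 = 0, r_2 = -2


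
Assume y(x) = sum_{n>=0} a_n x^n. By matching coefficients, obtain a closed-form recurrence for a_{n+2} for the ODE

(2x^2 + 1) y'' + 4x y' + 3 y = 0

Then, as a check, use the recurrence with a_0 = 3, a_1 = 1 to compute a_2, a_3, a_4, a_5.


Substitute y = sum_n a_n x^n.
(1 + 2 x^2) y'' contributes (n+2)(n+1) a_{n+2} + 2 n(n-1) a_n at x^n.
4 x y'(x) contributes 4 n a_n at x^n.
3 y(x) contributes 3 a_n at x^n.
Matching x^n: (n+2)(n+1) a_{n+2} + (2 n(n-1) + 4 n + 3) a_n = 0.
Thus a_{n+2} = (-2 n(n-1) - 4 n - 3) / ((n+1)(n+2)) * a_n.

Check with a_0 = 3, a_1 = 1 (apply the recurrence for n = 0, 1, 2, 3): a_0 = 3, a_1 = 1, a_2 = -9/2, a_3 = -7/6, a_4 = 45/8, a_5 = 63/40.

a_(n+2) = (-2 n(n-1) - 4 n - 3) / ((n+1)(n+2)) * a_n; check: a_0 = 3, a_1 = 1, a_2 = -9/2, a_3 = -7/6, a_4 = 45/8, a_5 = 63/40


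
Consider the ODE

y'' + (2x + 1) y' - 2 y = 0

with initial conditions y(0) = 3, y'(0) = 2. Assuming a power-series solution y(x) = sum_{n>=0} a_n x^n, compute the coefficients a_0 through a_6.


Ansatz: y(x) = sum_{n>=0} a_n x^n, so y'(x) = sum_{n>=1} n a_n x^(n-1) and y''(x) = sum_{n>=2} n(n-1) a_n x^(n-2).
Substitute into P(x) y'' + Q(x) y' + R(x) y = 0 with P(x) = 1, Q(x) = 2x + 1, R(x) = -2, and match powers of x.
Initial conditions: a_0 = 3, a_1 = 2.
Setting the coefficient of each power of x to zero and solving order by order (substituting the coefficients already found):
  x^0: 2 a_2 + a_1 - 2 a_0 = 0  ->  2 a_2 = -a_1 + 2 a_0 = 4  ->  a_2 = 2
  x^1: 6 a_3 + 2 a_2 = 0  ->  6 a_3 = -2 a_2 = -4  ->  a_3 = -2/3
  x^2: 12 a_4 + 3 a_3 + 2 a_2 = 0  ->  12 a_4 = -3 a_3 - 2 a_2 = -2  ->  a_4 = -1/6
  x^3: 20 a_5 + 4 a_4 + 4 a_3 = 0  ->  20 a_5 = -4 a_4 - 4 a_3 = 10/3  ->  a_5 = 1/6
  x^4: 30 a_6 + 5 a_5 + 6 a_4 = 0  ->  30 a_6 = -5 a_5 - 6 a_4 = 1/6  ->  a_6 = 1/180
Truncated series: y(x) = 3 + 2 x + 2 x^2 - (2/3) x^3 - (1/6) x^4 + (1/6) x^5 + (1/180) x^6 + O(x^7).

a_0 = 3; a_1 = 2; a_2 = 2; a_3 = -2/3; a_4 = -1/6; a_5 = 1/6; a_6 = 1/180


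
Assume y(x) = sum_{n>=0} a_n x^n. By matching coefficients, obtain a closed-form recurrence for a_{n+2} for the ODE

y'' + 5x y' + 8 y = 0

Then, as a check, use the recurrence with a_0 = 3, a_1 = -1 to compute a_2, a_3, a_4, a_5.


Substitute y = sum_n a_n x^n.
y''(x) has coefficient (n+2)(n+1) a_{n+2} at x^n;
5 x y'(x) has coefficient 5 n a_n at x^n (shift);
8 y(x) has coefficient 8 a_n at x^n.
Matching x^n: (n+2)(n+1) a_{n+2} + (5n + 8) a_n = 0.
Thus a_{n+2} = (-5n - 8) / ((n+1)(n+2)) * a_n.

Check with a_0 = 3, a_1 = -1 (apply the recurrence for n = 0, 1, 2, 3): a_0 = 3, a_1 = -1, a_2 = -12, a_3 = 13/6, a_4 = 18, a_5 = -299/120.

a_(n+2) = (-5n - 8) / ((n+1)(n+2)) * a_n; check: a_0 = 3, a_1 = -1, a_2 = -12, a_3 = 13/6, a_4 = 18, a_5 = -299/120


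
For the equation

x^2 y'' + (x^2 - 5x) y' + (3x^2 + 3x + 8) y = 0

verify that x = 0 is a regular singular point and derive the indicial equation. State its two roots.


Divide by x^2 to reach normal form y'' + P_1(x) y' + P_2(x) y = 0 with P_1(x) = 1 - 5/x and P_2(x) = 3 + 3/x + 8/x^2.
x = 0 is a singular point because the y'-coefficient 1 - 5/x has a pole at x = 0 and the y-coefficient 3 + 3/x + 8/x^2 has a pole at x = 0.
It is a regular singular point because x P_1(x) = p(x) = x - 5 and x^2 P_2(x) = q(x) = 3x^2 + 3x + 8 are polynomials, hence analytic at x = 0.
p(0) = -5,  q(0) = 8.
Indicial equation: r(r-1) + p(0) r + q(0) = 0, i.e. r^2 + (p(0) - 1) r + q(0) = 0, i.e. r^2 - 6 r + 8 = 0.
Discriminant: (-6)^2 - 4(8) = 4, so r = (6 ± 2)/2.
Solving: r_1 = 4, r_2 = 2.

indicial: r^2 - 6 r + 8 = 0; roots r_1 = 4, r_2 = 2


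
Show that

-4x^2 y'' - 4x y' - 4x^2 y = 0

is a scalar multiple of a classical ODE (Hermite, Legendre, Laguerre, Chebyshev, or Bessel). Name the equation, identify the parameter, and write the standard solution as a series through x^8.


All three coefficients share the factor -4; dividing through by -4 gives  x^2 y'' + x y' + x^2 y = 0.
This matches the Bessel equation x^2 y'' + x y' + (x^2 - nu^2) y = 0 with nu^2 = 0, so nu = 0; the solution bounded at x = 0 is J_0(x).
Frobenius at x = 0: indicial roots ±nu; for r = nu the recurrence k(k + 2nu) c_k = -c_{k-2} gives the standard series J_nu(x) = sum_{k>=0} (-1)^k / (k! (k+nu)!) (x/2)^(2k+nu). Evaluate the first 5 terms:
  k = 0: (-1)^0 / (0! * 0! * 2^0) x^0 = 1/(1*1*1) x^0 = (1) x^0
  k = 1: (-1)^1 / (1! * 1! * 2^2) x^2 = -1/(1*1*4) x^2 = (-1/4) x^2
  k = 2: (-1)^2 / (2! * 2! * 2^4) x^4 = 1/(2*2*16) x^4 = (1/64) x^4
  k = 3: (-1)^3 / (3! * 3! * 2^6) x^6 = -1/(6*6*64) x^6 = (-1/2304) x^6
  k = 4: (-1)^4 / (4! * 4! * 2^8) x^8 = 1/(24*24*256) x^8 = (1/147456) x^8
Hence J_0(x) = x^8/147456 - x^6/2304 + x^4/64 - x^2/4 + 1 + ....

J_0(x); series = x^8/147456 - x^6/2304 + x^4/64 - x^2/4 + 1


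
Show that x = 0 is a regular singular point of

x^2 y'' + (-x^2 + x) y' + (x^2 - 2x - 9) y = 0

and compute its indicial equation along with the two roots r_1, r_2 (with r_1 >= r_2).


Divide by x^2 to reach normal form y'' + P_1(x) y' + P_2(x) y = 0 with P_1(x) = -1 + 1/x and P_2(x) = 1 - 2/x - 9/x^2.
x = 0 is a singular point because the y'-coefficient -1 + 1/x has a pole at x = 0 and the y-coefficient 1 - 2/x - 9/x^2 has a pole at x = 0.
It is a regular singular point because x P_1(x) = p(x) = 1 - x and x^2 P_2(x) = q(x) = x^2 - 2x - 9 are polynomials, hence analytic at x = 0.
p(0) = 1,  q(0) = -9.
Indicial equation: r(r-1) + p(0) r + q(0) = 0, i.e. r^2 + (p(0) - 1) r + q(0) = 0, i.e. r^2 - 9 = 0.
Discriminant: (0)^2 - 4(-9) = 36, so r = (0 ± 6)/2.
Solving: r_1 = 3, r_2 = -3.

indicial: r^2 - 9 = 0; roots r_1 = 3, r_2 = -3


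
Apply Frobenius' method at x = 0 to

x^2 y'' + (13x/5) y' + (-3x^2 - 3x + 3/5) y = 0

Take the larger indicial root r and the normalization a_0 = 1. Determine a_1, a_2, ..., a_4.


Write in Frobenius form y'' + (p(x)/x) y' + (q(x)/x^2) y = 0:
  p(x) = 13/5,  q(x) = -3x^2 - 3x + 3/5.
Indicial equation: r(r-1) + (13/5) r + (3/5) = 0 -> roots r_1 = -3/5, r_2 = -1.
Take r = r_1 = -3/5. Let y(x) = x^r sum_{n>=0} a_n x^n with a_0 = 1.
Substitute y = x^r sum a_n x^n and match x^{r+n}. The recurrence is
  D(n) a_n - 3 a_{n-1} - 3 a_{n-2} = 0,  where D(n) = (r+n)(r+n-1) + (13/5)(r+n) + (3/5).
  a_n = [3 a_{n-1} + 3 a_{n-2}] / D(n).
Since the indicial polynomial factors as (r - r_1)(r - r_2), D(n) = (r_1 + n - r_1)(r_1 + n - r_2) = n(n + 2/5).
Evaluating step by step (a_0 = 1):
  n = 1: D(1) = 1(1 + 2/5) = 7/5; numerator = 3(1) = 3; a_1 = (3)/(7/5) = 15/7
  n = 2: D(2) = 2(2 + 2/5) = 24/5; numerator = 3(15/7) + 3(1) = 66/7; a_2 = (66/7)/(24/5) = 55/28
  n = 3: D(3) = 3(3 + 2/5) = 51/5; numerator = 3(55/28) + 3(15/7) = 345/28; a_3 = (345/28)/(51/5) = 575/476
  n = 4: D(4) = 4(4 + 2/5) = 88/5; numerator = 3(575/476) + 3(55/28) = 2265/238; a_4 = (2265/238)/(88/5) = 11325/20944

r = -3/5; a_0 = 1; a_1 = 15/7; a_2 = 55/28; a_3 = 575/476; a_4 = 11325/20944


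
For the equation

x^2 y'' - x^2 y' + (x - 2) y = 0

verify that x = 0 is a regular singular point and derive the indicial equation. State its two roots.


Divide by x^2 to reach normal form y'' + P_1(x) y' + P_2(x) y = 0 with P_1(x) = -1 and P_2(x) = 1/x - 2/x^2.
x = 0 is a singular point because the y-coefficient 1/x - 2/x^2 has a pole at x = 0.
It is a regular singular point because x P_1(x) = p(x) = -x and x^2 P_2(x) = q(x) = x - 2 are polynomials, hence analytic at x = 0.
p(0) = 0,  q(0) = -2.
Indicial equation: r(r-1) + p(0) r + q(0) = 0, i.e. r^2 + (p(0) - 1) r + q(0) = 0, i.e. r^2 - 1 r - 2 = 0.
Discriminant: (-1)^2 - 4(-2) = 9, so r = (1 ± 3)/2.
Solving: r_1 = 2, r_2 = -1.

indicial: r^2 - 1 r - 2 = 0; roots r_1 = 2, r_2 = -1


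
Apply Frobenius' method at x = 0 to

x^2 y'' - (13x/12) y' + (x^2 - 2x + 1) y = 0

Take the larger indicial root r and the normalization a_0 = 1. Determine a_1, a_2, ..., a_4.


Write in Frobenius form y'' + (p(x)/x) y' + (q(x)/x^2) y = 0:
  p(x) = -13/12,  q(x) = x^2 - 2x + 1.
Indicial equation: r(r-1) + (-13/12) r + (1) = 0 -> roots r_1 = 4/3, r_2 = 3/4.
Take r = r_1 = 4/3. Let y(x) = x^r sum_{n>=0} a_n x^n with a_0 = 1.
Substitute y = x^r sum a_n x^n and match x^{r+n}. The recurrence is
  D(n) a_n - 2 a_{n-1} + 1 a_{n-2} = 0,  where D(n) = (r+n)(r+n-1) + (-13/12)(r+n) + (1).
  a_n = [2 a_{n-1} - 1 a_{n-2}] / D(n).
Since the indicial polynomial factors as (r - r_1)(r - r_2), D(n) = (r_1 + n - r_1)(r_1 + n - r_2) = n(n + 7/12).
Evaluating step by step (a_0 = 1):
  n = 1: D(1) = 1(1 + 7/12) = 19/12; numerator = 2(1) = 2; a_1 = (2)/(19/12) = 24/19
  n = 2: D(2) = 2(2 + 7/12) = 31/6; numerator = 2(24/19) - 1(1) = 29/19; a_2 = (29/19)/(31/6) = 174/589
  n = 3: D(3) = 3(3 + 7/12) = 43/4; numerator = 2(174/589) - 1(24/19) = -396/589; a_3 = (-396/589)/(43/4) = -1584/25327
  n = 4: D(4) = 4(4 + 7/12) = 55/3; numerator = 2(-1584/25327) - 1(174/589) = -10650/25327; a_4 = (-10650/25327)/(55/3) = -6390/278597

r = 4/3; a_0 = 1; a_1 = 24/19; a_2 = 174/589; a_3 = -1584/25327; a_4 = -6390/278597
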